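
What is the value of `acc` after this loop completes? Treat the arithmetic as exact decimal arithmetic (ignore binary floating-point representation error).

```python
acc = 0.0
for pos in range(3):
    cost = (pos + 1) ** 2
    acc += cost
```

Let's trace through this code step by step.

Initialize: acc = 0.0
Entering loop: for pos in range(3):
After iteration 1: pos = 0, acc = 1.0, cost = 1
After iteration 2: pos = 1, acc = 5.0, cost = 4
After iteration 3: pos = 2, acc = 14.0, cost = 9
Loop ends.

Final answer: 14.0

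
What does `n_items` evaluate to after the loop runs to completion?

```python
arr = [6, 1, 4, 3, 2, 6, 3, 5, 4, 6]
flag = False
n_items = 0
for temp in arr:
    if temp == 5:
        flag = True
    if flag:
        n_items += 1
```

Let's trace through this code step by step.

Initialize: arr = [6, 1, 4, 3, 2, 6, 3, 5, 4, 6]
Initialize: flag = False
Initialize: n_items = 0
Entering loop: for temp in arr:
After iteration 1: temp = 6, flag = False, n_items = 0
After iteration 2: temp = 1, flag = False, n_items = 0
After iteration 3: temp = 4, flag = False, n_items = 0
After iteration 4: temp = 3, flag = False, n_items = 0
After iteration 5: temp = 2, flag = False, n_items = 0
After iteration 6: temp = 6, flag = False, n_items = 0
After iteration 7: temp = 3, flag = False, n_items = 0
After iteration 8: temp = 5, flag = True, n_items = 1
After iteration 9: temp = 4, flag = True, n_items = 2
After iteration 10: temp = 6, flag = True, n_items = 3
Loop ends.

Final answer: 3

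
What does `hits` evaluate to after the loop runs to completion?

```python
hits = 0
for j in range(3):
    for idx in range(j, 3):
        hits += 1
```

Let's trace through this code step by step.

Initialize: hits = 0
Entering loop: for j in range(3):
After iteration 1: j = 0, hits = 3
After iteration 2: j = 1, hits = 5
After iteration 3: j = 2, hits = 6
Loop ends.

Final answer: 6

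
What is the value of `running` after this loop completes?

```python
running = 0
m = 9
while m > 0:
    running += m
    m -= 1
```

Let's trace through this code step by step.

Initialize: running = 0
Initialize: m = 9
Entering loop: while m > 0:
After iteration 1: running = 9, m = 8
After iteration 2: running = 17, m = 7
After iteration 3: running = 24, m = 6
After iteration 4: running = 30, m = 5
After iteration 5: running = 35, m = 4
After iteration 6: running = 39, m = 3
After iteration 7: running = 42, m = 2
After iteration 8: running = 44, m = 1
After iteration 9: running = 45, m = 0
Loop ends.

Final answer: 45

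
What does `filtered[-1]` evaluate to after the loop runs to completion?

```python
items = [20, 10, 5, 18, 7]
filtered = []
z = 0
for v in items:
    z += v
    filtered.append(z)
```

Let's trace through this code step by step.

Initialize: items = [20, 10, 5, 18, 7]
Initialize: filtered = []
Initialize: z = 0
Entering loop: for v in items:
After iteration 1: v = 20, filtered = [20], z = 20
After iteration 2: v = 10, filtered = [20, 30], z = 30
After iteration 3: v = 5, filtered = [20, 30, 35], z = 35
After iteration 4: v = 18, filtered = [20, 30, 35, 53], z = 53
After iteration 5: v = 7, filtered = [20, 30, 35, 53, 60], z = 60
Loop ends.
filtered[-1] = 60

Final answer: 60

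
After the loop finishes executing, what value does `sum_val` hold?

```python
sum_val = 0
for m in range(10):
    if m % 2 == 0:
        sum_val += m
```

Let's trace through this code step by step.

Initialize: sum_val = 0
Entering loop: for m in range(10):
After iteration 1: m = 0, sum_val = 0
After iteration 2: m = 1, sum_val = 0
After iteration 3: m = 2, sum_val = 2
After iteration 4: m = 3, sum_val = 2
After iteration 5: m = 4, sum_val = 6
After iteration 6: m = 5, sum_val = 6
After iteration 7: m = 6, sum_val = 12
After iteration 8: m = 7, sum_val = 12
After iteration 9: m = 8, sum_val = 20
After iteration 10: m = 9, sum_val = 20
Loop ends.

Final answer: 20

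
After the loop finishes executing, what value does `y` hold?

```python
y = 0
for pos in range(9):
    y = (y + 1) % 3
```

Let's trace through this code step by step.

Initialize: y = 0
Entering loop: for pos in range(9):
After iteration 1: pos = 0, y = 1
After iteration 2: pos = 1, y = 2
After iteration 3: pos = 2, y = 0
After iteration 4: pos = 3, y = 1
After iteration 5: pos = 4, y = 2
After iteration 6: pos = 5, y = 0
After iteration 7: pos = 6, y = 1
After iteration 8: pos = 7, y = 2
After iteration 9: pos = 8, y = 0
Loop ends.

Final answer: 0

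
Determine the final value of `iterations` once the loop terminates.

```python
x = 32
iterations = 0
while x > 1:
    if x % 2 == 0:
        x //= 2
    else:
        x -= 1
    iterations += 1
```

Let's trace through this code step by step.

Initialize: x = 32
Initialize: iterations = 0
Entering loop: while x > 1:
After iteration 1: x = 16, iterations = 1
After iteration 2: x = 8, iterations = 2
After iteration 3: x = 4, iterations = 3
After iteration 4: x = 2, iterations = 4
After iteration 5: x = 1, iterations = 5
Loop ends.

Final answer: 5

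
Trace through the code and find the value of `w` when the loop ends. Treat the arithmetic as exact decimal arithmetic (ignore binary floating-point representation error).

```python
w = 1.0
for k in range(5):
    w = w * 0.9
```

Let's trace through this code step by step.

Initialize: w = 1.0
Entering loop: for k in range(5):
After iteration 1: k = 0, w = 0.9
After iteration 2: k = 1, w = 0.81
After iteration 3: k = 2, w = 0.729
After iteration 4: k = 3, w = 0.6561
After iteration 5: k = 4, w = 0.59049
Loop ends.

Final answer: 0.59049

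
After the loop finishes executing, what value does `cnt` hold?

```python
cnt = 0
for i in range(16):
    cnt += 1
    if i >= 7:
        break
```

Let's trace through this code step by step.

Initialize: cnt = 0
Entering loop: for i in range(16):
After iteration 1: i = 0, cnt = 1
After iteration 2: i = 1, cnt = 2
After iteration 3: i = 2, cnt = 3
After iteration 4: i = 3, cnt = 4
After iteration 5: i = 4, cnt = 5
After iteration 6: i = 5, cnt = 6
After iteration 7: i = 6, cnt = 7
After iteration 8: i = 7, cnt = 8
Loop ends.

Final answer: 8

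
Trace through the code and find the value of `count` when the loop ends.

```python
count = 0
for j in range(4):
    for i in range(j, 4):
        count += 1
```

Let's trace through this code step by step.

Initialize: count = 0
Entering loop: for j in range(4):
After iteration 1: j = 0, count = 4
After iteration 2: j = 1, count = 7
After iteration 3: j = 2, count = 9
After iteration 4: j = 3, count = 10
Loop ends.

Final answer: 10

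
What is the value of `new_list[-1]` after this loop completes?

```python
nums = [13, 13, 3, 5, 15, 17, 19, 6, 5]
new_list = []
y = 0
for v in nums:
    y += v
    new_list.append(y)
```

Let's trace through this code step by step.

Initialize: nums = [13, 13, 3, 5, 15, 17, 19, 6, 5]
Initialize: new_list = []
Initialize: y = 0
Entering loop: for v in nums:
After iteration 1: v = 13, new_list = [13], y = 13
After iteration 2: v = 13, new_list = [13, 26], y = 26
After iteration 3: v = 3, new_list = [13, 26, 29], y = 29
After iteration 4: v = 5, new_list = [13, 26, 29, 34], y = 34
After iteration 5: v = 15, new_list = [13, 26, 29, 34, 49], y = 49
After iteration 6: v = 17, new_list = [13, 26, 29, 34, 49, 66], y = 66
After iteration 7: v = 19, new_list = [13, 26, 29, 34, 49, 66, 85], y = 85
After iteration 8: v = 6, new_list = [13, 26, 29, 34, 49, 66, 85, 91], y = 91
After iteration 9: v = 5, new_list = [13, 26, 29, 34, 49, 66, 85, 91, 96], y = 96
Loop ends.
new_list[-1] = 96

Final answer: 96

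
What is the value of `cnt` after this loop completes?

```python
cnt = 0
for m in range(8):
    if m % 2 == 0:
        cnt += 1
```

Let's trace through this code step by step.

Initialize: cnt = 0
Entering loop: for m in range(8):
After iteration 1: m = 0, cnt = 1
After iteration 2: m = 1, cnt = 1
After iteration 3: m = 2, cnt = 2
After iteration 4: m = 3, cnt = 2
After iteration 5: m = 4, cnt = 3
After iteration 6: m = 5, cnt = 3
After iteration 7: m = 6, cnt = 4
After iteration 8: m = 7, cnt = 4
Loop ends.

Final answer: 4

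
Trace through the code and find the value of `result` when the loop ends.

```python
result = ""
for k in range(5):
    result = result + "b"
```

Let's trace through this code step by step.

Initialize: result = ''
Entering loop: for k in range(5):
After iteration 1: k = 0, result = 'b'
After iteration 2: k = 1, result = 'bb'
After iteration 3: k = 2, result = 'bbb'
After iteration 4: k = 3, result = 'bbbb'
After iteration 5: k = 4, result = 'bbbbb'
Loop ends.

Final answer: 'bbbbb'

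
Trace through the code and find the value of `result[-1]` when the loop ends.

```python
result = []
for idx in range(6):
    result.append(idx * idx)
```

Let's trace through this code step by step.

Initialize: result = []
Entering loop: for idx in range(6):
After iteration 1: idx = 0, result = [0]
After iteration 2: idx = 1, result = [0, 1]
After iteration 3: idx = 2, result = [0, 1, 4]
After iteration 4: idx = 3, result = [0, 1, 4, 9]
After iteration 5: idx = 4, result = [0, 1, 4, 9, 16]
After iteration 6: idx = 5, result = [0, 1, 4, 9, 16, 25]
Loop ends.
result[-1] = 25

Final answer: 25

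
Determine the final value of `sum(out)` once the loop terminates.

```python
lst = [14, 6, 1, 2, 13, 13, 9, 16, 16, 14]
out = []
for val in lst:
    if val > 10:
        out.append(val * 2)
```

Let's trace through this code step by step.

Initialize: lst = [14, 6, 1, 2, 13, 13, 9, 16, 16, 14]
Initialize: out = []
Entering loop: for val in lst:
After iteration 1: val = 14, out = [28]
After iteration 2: val = 6, out = [28]
After iteration 3: val = 1, out = [28]
After iteration 4: val = 2, out = [28]
After iteration 5: val = 13, out = [28, 26]
After iteration 6: val = 13, out = [28, 26, 26]
After iteration 7: val = 9, out = [28, 26, 26]
After iteration 8: val = 16, out = [28, 26, 26, 32]
After iteration 9: val = 16, out = [28, 26, 26, 32, 32]
After iteration 10: val = 14, out = [28, 26, 26, 32, 32, 28]
Loop ends.
sum(out) = 172

Final answer: 172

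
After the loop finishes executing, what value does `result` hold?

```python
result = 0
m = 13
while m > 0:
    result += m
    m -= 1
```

Let's trace through this code step by step.

Initialize: result = 0
Initialize: m = 13
Entering loop: while m > 0:
After iteration 1: result = 13, m = 12
After iteration 2: result = 25, m = 11
After iteration 3: result = 36, m = 10
After iteration 4: result = 46, m = 9
After iteration 5: result = 55, m = 8
After iteration 6: result = 63, m = 7
After iteration 7: result = 70, m = 6
After iteration 8: result = 76, m = 5
After iteration 9: result = 81, m = 4
After iteration 10: result = 85, m = 3
After iteration 11: result = 88, m = 2
After iteration 12: result = 90, m = 1
After iteration 13: result = 91, m = 0
Loop ends.

Final answer: 91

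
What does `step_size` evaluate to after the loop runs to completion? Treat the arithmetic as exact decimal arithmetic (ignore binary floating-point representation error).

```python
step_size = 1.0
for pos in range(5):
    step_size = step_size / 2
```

Let's trace through this code step by step.

Initialize: step_size = 1.0
Entering loop: for pos in range(5):
After iteration 1: pos = 0, step_size = 0.5
After iteration 2: pos = 1, step_size = 0.25
After iteration 3: pos = 2, step_size = 0.125
After iteration 4: pos = 3, step_size = 0.0625
After iteration 5: pos = 4, step_size = 0.03125
Loop ends.

Final answer: 0.03125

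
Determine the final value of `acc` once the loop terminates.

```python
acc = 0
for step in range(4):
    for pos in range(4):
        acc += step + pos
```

Let's trace through this code step by step.

Initialize: acc = 0
Entering loop: for step in range(4):
After iteration 1: step = 0, acc = 6
After iteration 2: step = 1, acc = 16
After iteration 3: step = 2, acc = 30
After iteration 4: step = 3, acc = 48
Loop ends.

Final answer: 48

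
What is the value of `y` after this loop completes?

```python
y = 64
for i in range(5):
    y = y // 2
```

Let's trace through this code step by step.

Initialize: y = 64
Entering loop: for i in range(5):
After iteration 1: i = 0, y = 32
After iteration 2: i = 1, y = 16
After iteration 3: i = 2, y = 8
After iteration 4: i = 3, y = 4
After iteration 5: i = 4, y = 2
Loop ends.

Final answer: 2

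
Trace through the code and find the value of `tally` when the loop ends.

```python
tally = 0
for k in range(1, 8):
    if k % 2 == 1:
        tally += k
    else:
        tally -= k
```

Let's trace through this code step by step.

Initialize: tally = 0
Entering loop: for k in range(1, 8):
After iteration 1: k = 1, tally = 1
After iteration 2: k = 2, tally = -1
After iteration 3: k = 3, tally = 2
After iteration 4: k = 4, tally = -2
After iteration 5: k = 5, tally = 3
After iteration 6: k = 6, tally = -3
After iteration 7: k = 7, tally = 4
Loop ends.

Final answer: 4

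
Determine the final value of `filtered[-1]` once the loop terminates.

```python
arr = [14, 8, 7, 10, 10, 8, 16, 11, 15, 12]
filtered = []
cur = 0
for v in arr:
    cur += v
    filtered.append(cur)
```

Let's trace through this code step by step.

Initialize: arr = [14, 8, 7, 10, 10, 8, 16, 11, 15, 12]
Initialize: filtered = []
Initialize: cur = 0
Entering loop: for v in arr:
After iteration 1: v = 14, filtered = [14], cur = 14
After iteration 2: v = 8, filtered = [14, 22], cur = 22
After iteration 3: v = 7, filtered = [14, 22, 29], cur = 29
After iteration 4: v = 10, filtered = [14, 22, 29, 39], cur = 39
After iteration 5: v = 10, filtered = [14, 22, 29, 39, 49], cur = 49
After iteration 6: v = 8, filtered = [14, 22, 29, 39, 49, 57], cur = 57
After iteration 7: v = 16, filtered = [14, 22, 29, 39, 49, 57, 73], cur = 73
After iteration 8: v = 11, filtered = [14, 22, 29, 39, 49, 57, 73, 84], cur = 84
After iteration 9: v = 15, filtered = [14, 22, 29, 39, 49, 57, 73, 84, 99], cur = 99
After iteration 10: v = 12, filtered = [14, 22, 29, 39, 49, 57, 73, 84, 99, 111], cur = 111
Loop ends.
filtered[-1] = 111

Final answer: 111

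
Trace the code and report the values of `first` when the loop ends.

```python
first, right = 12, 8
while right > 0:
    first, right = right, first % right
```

Let's trace through this code step by step.

Initialize: first = 12
Initialize: right = 8
Entering loop: while right > 0:
After iteration 1: first = 8, right = 4
After iteration 2: first = 4, right = 0
Loop ends.

Final answer: 4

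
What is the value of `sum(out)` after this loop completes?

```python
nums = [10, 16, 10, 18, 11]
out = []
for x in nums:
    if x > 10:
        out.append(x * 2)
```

Let's trace through this code step by step.

Initialize: nums = [10, 16, 10, 18, 11]
Initialize: out = []
Entering loop: for x in nums:
After iteration 1: x = 10, out = []
After iteration 2: x = 16, out = [32]
After iteration 3: x = 10, out = [32]
After iteration 4: x = 18, out = [32, 36]
After iteration 5: x = 11, out = [32, 36, 22]
Loop ends.
sum(out) = 90

Final answer: 90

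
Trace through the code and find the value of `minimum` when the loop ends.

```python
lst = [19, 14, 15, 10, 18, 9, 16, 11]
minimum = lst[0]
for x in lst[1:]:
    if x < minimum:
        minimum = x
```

Let's trace through this code step by step.

Initialize: lst = [19, 14, 15, 10, 18, 9, 16, 11]
Initialize: minimum = 19
Entering loop: for x in lst[1:]:
After iteration 1: x = 14, minimum = 14
After iteration 2: x = 15, minimum = 14
After iteration 3: x = 10, minimum = 10
After iteration 4: x = 18, minimum = 10
After iteration 5: x = 9, minimum = 9
After iteration 6: x = 16, minimum = 9
After iteration 7: x = 11, minimum = 9
Loop ends.

Final answer: 9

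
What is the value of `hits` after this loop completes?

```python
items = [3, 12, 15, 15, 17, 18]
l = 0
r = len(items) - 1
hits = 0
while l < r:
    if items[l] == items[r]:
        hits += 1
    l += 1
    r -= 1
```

Let's trace through this code step by step.

Initialize: items = [3, 12, 15, 15, 17, 18]
Initialize: l = 0
Initialize: r = 5
Initialize: hits = 0
Entering loop: while l < r:
After iteration 1: l = 1, r = 4, hits = 0
After iteration 2: l = 2, r = 3, hits = 0
After iteration 3: l = 3, r = 2, hits = 1
Loop ends.

Final answer: 1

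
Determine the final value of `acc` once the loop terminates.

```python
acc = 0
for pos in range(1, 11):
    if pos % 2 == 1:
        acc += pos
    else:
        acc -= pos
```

Let's trace through this code step by step.

Initialize: acc = 0
Entering loop: for pos in range(1, 11):
After iteration 1: pos = 1, acc = 1
After iteration 2: pos = 2, acc = -1
After iteration 3: pos = 3, acc = 2
After iteration 4: pos = 4, acc = -2
After iteration 5: pos = 5, acc = 3
After iteration 6: pos = 6, acc = -3
After iteration 7: pos = 7, acc = 4
After iteration 8: pos = 8, acc = -4
After iteration 9: pos = 9, acc = 5
After iteration 10: pos = 10, acc = -5
Loop ends.

Final answer: -5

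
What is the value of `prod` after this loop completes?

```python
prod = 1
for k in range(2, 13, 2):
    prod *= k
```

Let's trace through this code step by step.

Initialize: prod = 1
Entering loop: for k in range(2, 13, 2):
After iteration 1: k = 2, prod = 2
After iteration 2: k = 4, prod = 8
After iteration 3: k = 6, prod = 48
After iteration 4: k = 8, prod = 384
After iteration 5: k = 10, prod = 3840
After iteration 6: k = 12, prod = 46080
Loop ends.

Final answer: 46080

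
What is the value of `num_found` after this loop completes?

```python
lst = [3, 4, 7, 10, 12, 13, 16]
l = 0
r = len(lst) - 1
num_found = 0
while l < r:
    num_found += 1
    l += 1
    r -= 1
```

Let's trace through this code step by step.

Initialize: lst = [3, 4, 7, 10, 12, 13, 16]
Initialize: l = 0
Initialize: r = 6
Initialize: num_found = 0
Entering loop: while l < r:
After iteration 1: l = 1, r = 5, num_found = 1
After iteration 2: l = 2, r = 4, num_found = 2
After iteration 3: l = 3, r = 3, num_found = 3
Loop ends.

Final answer: 3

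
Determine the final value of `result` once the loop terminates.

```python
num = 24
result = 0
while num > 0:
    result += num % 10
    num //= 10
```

Let's trace through this code step by step.

Initialize: num = 24
Initialize: result = 0
Entering loop: while num > 0:
After iteration 1: num = 2, result = 4
After iteration 2: num = 0, result = 6
Loop ends.

Final answer: 6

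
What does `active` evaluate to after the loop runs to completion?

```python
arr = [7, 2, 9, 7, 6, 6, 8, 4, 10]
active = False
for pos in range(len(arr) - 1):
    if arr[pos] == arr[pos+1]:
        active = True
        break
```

Let's trace through this code step by step.

Initialize: arr = [7, 2, 9, 7, 6, 6, 8, 4, 10]
Initialize: active = False
Entering loop: for pos in range(len(arr) - 1):
After iteration 1: pos = 0, active = False
After iteration 2: pos = 1, active = False
After iteration 3: pos = 2, active = False
After iteration 4: pos = 3, active = False
After iteration 5: pos = 4, active = True
Loop ends.

Final answer: True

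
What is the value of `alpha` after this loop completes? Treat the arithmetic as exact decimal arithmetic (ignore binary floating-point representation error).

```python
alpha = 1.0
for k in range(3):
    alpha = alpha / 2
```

Let's trace through this code step by step.

Initialize: alpha = 1.0
Entering loop: for k in range(3):
After iteration 1: k = 0, alpha = 0.5
After iteration 2: k = 1, alpha = 0.25
After iteration 3: k = 2, alpha = 0.125
Loop ends.

Final answer: 0.125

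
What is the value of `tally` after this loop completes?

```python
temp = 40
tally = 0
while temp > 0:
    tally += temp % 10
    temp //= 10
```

Let's trace through this code step by step.

Initialize: temp = 40
Initialize: tally = 0
Entering loop: while temp > 0:
After iteration 1: temp = 4, tally = 0
After iteration 2: temp = 0, tally = 4
Loop ends.

Final answer: 4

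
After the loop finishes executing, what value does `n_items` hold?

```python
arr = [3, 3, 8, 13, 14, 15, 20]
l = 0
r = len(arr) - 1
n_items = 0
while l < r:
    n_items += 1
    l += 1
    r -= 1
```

Let's trace through this code step by step.

Initialize: arr = [3, 3, 8, 13, 14, 15, 20]
Initialize: l = 0
Initialize: r = 6
Initialize: n_items = 0
Entering loop: while l < r:
After iteration 1: l = 1, r = 5, n_items = 1
After iteration 2: l = 2, r = 4, n_items = 2
After iteration 3: l = 3, r = 3, n_items = 3
Loop ends.

Final answer: 3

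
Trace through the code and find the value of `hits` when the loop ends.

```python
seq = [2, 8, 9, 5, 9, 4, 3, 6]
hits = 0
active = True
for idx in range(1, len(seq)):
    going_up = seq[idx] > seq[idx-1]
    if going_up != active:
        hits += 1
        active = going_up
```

Let's trace through this code step by step.

Initialize: seq = [2, 8, 9, 5, 9, 4, 3, 6]
Initialize: hits = 0
Initialize: active = True
Entering loop: for idx in range(1, len(seq)):
After iteration 1: idx = 1, hits = 0, active = True, going_up = True
After iteration 2: idx = 2, hits = 0, active = True, going_up = True
After iteration 3: idx = 3, hits = 1, active = False, going_up = False
After iteration 4: idx = 4, hits = 2, active = True, going_up = True
After iteration 5: idx = 5, hits = 3, active = False, going_up = False
After iteration 6: idx = 6, hits = 3, active = False, going_up = False
After iteration 7: idx = 7, hits = 4, active = True, going_up = True
Loop ends.

Final answer: 4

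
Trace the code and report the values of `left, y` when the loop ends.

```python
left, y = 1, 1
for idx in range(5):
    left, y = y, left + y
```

Let's trace through this code step by step.

Initialize: left = 1
Initialize: y = 1
Entering loop: for idx in range(5):
After iteration 1: idx = 0, left = 1, y = 2
After iteration 2: idx = 1, left = 2, y = 3
After iteration 3: idx = 2, left = 3, y = 5
After iteration 4: idx = 3, left = 5, y = 8
After iteration 5: idx = 4, left = 8, y = 13
Loop ends.

Final answer: 8, 13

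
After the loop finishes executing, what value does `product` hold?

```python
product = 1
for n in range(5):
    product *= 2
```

Let's trace through this code step by step.

Initialize: product = 1
Entering loop: for n in range(5):
After iteration 1: n = 0, product = 2
After iteration 2: n = 1, product = 4
After iteration 3: n = 2, product = 8
After iteration 4: n = 3, product = 16
After iteration 5: n = 4, product = 32
Loop ends.

Final answer: 32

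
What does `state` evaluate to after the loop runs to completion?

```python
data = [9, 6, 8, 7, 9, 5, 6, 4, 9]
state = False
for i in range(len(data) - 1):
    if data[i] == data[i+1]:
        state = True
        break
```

Let's trace through this code step by step.

Initialize: data = [9, 6, 8, 7, 9, 5, 6, 4, 9]
Initialize: state = False
Entering loop: for i in range(len(data) - 1):
After iteration 1: i = 0, state = False
After iteration 2: i = 1, state = False
After iteration 3: i = 2, state = False
After iteration 4: i = 3, state = False
After iteration 5: i = 4, state = False
After iteration 6: i = 5, state = False
After iteration 7: i = 6, state = False
After iteration 8: i = 7, state = False
Loop ends.

Final answer: False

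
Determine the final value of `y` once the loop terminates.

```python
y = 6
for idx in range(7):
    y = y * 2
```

Let's trace through this code step by step.

Initialize: y = 6
Entering loop: for idx in range(7):
After iteration 1: idx = 0, y = 12
After iteration 2: idx = 1, y = 24
After iteration 3: idx = 2, y = 48
After iteration 4: idx = 3, y = 96
After iteration 5: idx = 4, y = 192
After iteration 6: idx = 5, y = 384
After iteration 7: idx = 6, y = 768
Loop ends.

Final answer: 768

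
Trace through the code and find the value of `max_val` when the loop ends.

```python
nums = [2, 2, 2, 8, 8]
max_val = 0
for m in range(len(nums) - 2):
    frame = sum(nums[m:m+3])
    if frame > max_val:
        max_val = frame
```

Let's trace through this code step by step.

Initialize: nums = [2, 2, 2, 8, 8]
Initialize: max_val = 0
Entering loop: for m in range(len(nums) - 2):
After iteration 1: m = 0, max_val = 6, frame = 6
After iteration 2: m = 1, max_val = 12, frame = 12
After iteration 3: m = 2, max_val = 18, frame = 18
Loop ends.

Final answer: 18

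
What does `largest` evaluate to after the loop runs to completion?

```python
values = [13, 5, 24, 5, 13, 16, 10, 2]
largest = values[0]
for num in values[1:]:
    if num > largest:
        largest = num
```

Let's trace through this code step by step.

Initialize: values = [13, 5, 24, 5, 13, 16, 10, 2]
Initialize: largest = 13
Entering loop: for num in values[1:]:
After iteration 1: num = 5, largest = 13
After iteration 2: num = 24, largest = 24
After iteration 3: num = 5, largest = 24
After iteration 4: num = 13, largest = 24
After iteration 5: num = 16, largest = 24
After iteration 6: num = 10, largest = 24
After iteration 7: num = 2, largest = 24
Loop ends.

Final answer: 24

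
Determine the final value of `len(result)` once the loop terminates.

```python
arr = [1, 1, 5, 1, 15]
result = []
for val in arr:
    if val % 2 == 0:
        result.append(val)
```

Let's trace through this code step by step.

Initialize: arr = [1, 1, 5, 1, 15]
Initialize: result = []
Entering loop: for val in arr:
After iteration 1: val = 1, result = []
After iteration 2: val = 1, result = []
After iteration 3: val = 5, result = []
After iteration 4: val = 1, result = []
After iteration 5: val = 15, result = []
Loop ends.
len(result) = 0

Final answer: 0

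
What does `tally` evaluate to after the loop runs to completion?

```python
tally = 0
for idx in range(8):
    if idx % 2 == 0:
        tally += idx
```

Let's trace through this code step by step.

Initialize: tally = 0
Entering loop: for idx in range(8):
After iteration 1: idx = 0, tally = 0
After iteration 2: idx = 1, tally = 0
After iteration 3: idx = 2, tally = 2
After iteration 4: idx = 3, tally = 2
After iteration 5: idx = 4, tally = 6
After iteration 6: idx = 5, tally = 6
After iteration 7: idx = 6, tally = 12
After iteration 8: idx = 7, tally = 12
Loop ends.

Final answer: 12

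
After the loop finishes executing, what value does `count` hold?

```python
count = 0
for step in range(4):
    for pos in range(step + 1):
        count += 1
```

Let's trace through this code step by step.

Initialize: count = 0
Entering loop: for step in range(4):
After iteration 1: step = 0, count = 1, pos = 0
After iteration 2: step = 1, count = 3, pos = 1
After iteration 3: step = 2, count = 6, pos = 2
After iteration 4: step = 3, count = 10, pos = 3
Loop ends.

Final answer: 10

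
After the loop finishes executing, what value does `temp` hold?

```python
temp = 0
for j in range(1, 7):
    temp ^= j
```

Let's trace through this code step by step.

Initialize: temp = 0
Entering loop: for j in range(1, 7):
After iteration 1: j = 1, temp = 1
After iteration 2: j = 2, temp = 3
After iteration 3: j = 3, temp = 0
After iteration 4: j = 4, temp = 4
After iteration 5: j = 5, temp = 1
After iteration 6: j = 6, temp = 7
Loop ends.

Final answer: 7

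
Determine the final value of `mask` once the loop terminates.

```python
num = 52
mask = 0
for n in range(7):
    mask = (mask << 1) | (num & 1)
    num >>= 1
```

Let's trace through this code step by step.

Initialize: num = 52
Initialize: mask = 0
Entering loop: for n in range(7):
After iteration 1: n = 0, num = 26, mask = 0
After iteration 2: n = 1, num = 13, mask = 0
After iteration 3: n = 2, num = 6, mask = 1
After iteration 4: n = 3, num = 3, mask = 2
After iteration 5: n = 4, num = 1, mask = 5
After iteration 6: n = 5, num = 0, mask = 11
After iteration 7: n = 6, num = 0, mask = 22
Loop ends.

Final answer: 22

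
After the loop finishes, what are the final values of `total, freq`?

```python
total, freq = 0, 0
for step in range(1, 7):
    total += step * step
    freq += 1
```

Let's trace through this code step by step.

Initialize: total = 0
Initialize: freq = 0
Entering loop: for step in range(1, 7):
After iteration 1: step = 1, total = 1, freq = 1
After iteration 2: step = 2, total = 5, freq = 2
After iteration 3: step = 3, total = 14, freq = 3
After iteration 4: step = 4, total = 30, freq = 4
After iteration 5: step = 5, total = 55, freq = 5
After iteration 6: step = 6, total = 91, freq = 6
Loop ends.

Final answer: 91, 6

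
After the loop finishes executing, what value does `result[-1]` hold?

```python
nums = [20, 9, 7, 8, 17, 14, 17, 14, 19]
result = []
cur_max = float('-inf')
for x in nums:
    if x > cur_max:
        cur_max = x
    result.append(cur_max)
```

Let's trace through this code step by step.

Initialize: nums = [20, 9, 7, 8, 17, 14, 17, 14, 19]
Initialize: result = []
Initialize: cur_max = -inf
Entering loop: for x in nums:
After iteration 1: x = 20, result = [20], cur_max = 20
After iteration 2: x = 9, result = [20, 20], cur_max = 20
After iteration 3: x = 7, result = [20, 20, 20], cur_max = 20
After iteration 4: x = 8, result = [20, 20, 20, 20], cur_max = 20
After iteration 5: x = 17, result = [20, 20, 20, 20, 20], cur_max = 20
After iteration 6: x = 14, result = [20, 20, 20, 20, 20, 20], cur_max = 20
After iteration 7: x = 17, result = [20, 20, 20, 20, 20, 20, 20], cur_max = 20
After iteration 8: x = 14, result = [20, 20, 20, 20, 20, 20, 20, 20], cur_max = 20
After iteration 9: x = 19, result = [20, 20, 20, 20, 20, 20, 20, 20, 20], cur_max = 20
Loop ends.
result[-1] = 20

Final answer: 20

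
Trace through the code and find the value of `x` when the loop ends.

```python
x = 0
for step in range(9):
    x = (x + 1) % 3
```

Let's trace through this code step by step.

Initialize: x = 0
Entering loop: for step in range(9):
After iteration 1: step = 0, x = 1
After iteration 2: step = 1, x = 2
After iteration 3: step = 2, x = 0
After iteration 4: step = 3, x = 1
After iteration 5: step = 4, x = 2
After iteration 6: step = 5, x = 0
After iteration 7: step = 6, x = 1
After iteration 8: step = 7, x = 2
After iteration 9: step = 8, x = 0
Loop ends.

Final answer: 0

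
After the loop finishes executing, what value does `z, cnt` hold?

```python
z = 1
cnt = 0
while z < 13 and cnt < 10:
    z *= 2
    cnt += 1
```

Let's trace through this code step by step.

Initialize: z = 1
Initialize: cnt = 0
Entering loop: while z < 13 and cnt < 10:
After iteration 1: z = 2, cnt = 1
After iteration 2: z = 4, cnt = 2
After iteration 3: z = 8, cnt = 3
After iteration 4: z = 16, cnt = 4
Loop ends.

Final answer: 16, 4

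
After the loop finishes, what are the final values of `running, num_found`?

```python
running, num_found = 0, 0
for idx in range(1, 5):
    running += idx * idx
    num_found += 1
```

Let's trace through this code step by step.

Initialize: running = 0
Initialize: num_found = 0
Entering loop: for idx in range(1, 5):
After iteration 1: idx = 1, running = 1, num_found = 1
After iteration 2: idx = 2, running = 5, num_found = 2
After iteration 3: idx = 3, running = 14, num_found = 3
After iteration 4: idx = 4, running = 30, num_found = 4
Loop ends.

Final answer: 30, 4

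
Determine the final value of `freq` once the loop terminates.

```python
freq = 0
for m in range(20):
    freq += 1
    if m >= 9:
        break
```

Let's trace through this code step by step.

Initialize: freq = 0
Entering loop: for m in range(20):
After iteration 1: m = 0, freq = 1
After iteration 2: m = 1, freq = 2
After iteration 3: m = 2, freq = 3
After iteration 4: m = 3, freq = 4
After iteration 5: m = 4, freq = 5
After iteration 6: m = 5, freq = 6
After iteration 7: m = 6, freq = 7
After iteration 8: m = 7, freq = 8
After iteration 9: m = 8, freq = 9
After iteration 10: m = 9, freq = 10
Loop ends.

Final answer: 10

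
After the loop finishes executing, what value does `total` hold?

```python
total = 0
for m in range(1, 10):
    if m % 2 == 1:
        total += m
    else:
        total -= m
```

Let's trace through this code step by step.

Initialize: total = 0
Entering loop: for m in range(1, 10):
After iteration 1: m = 1, total = 1
After iteration 2: m = 2, total = -1
After iteration 3: m = 3, total = 2
After iteration 4: m = 4, total = -2
After iteration 5: m = 5, total = 3
After iteration 6: m = 6, total = -3
After iteration 7: m = 7, total = 4
After iteration 8: m = 8, total = -4
After iteration 9: m = 9, total = 5
Loop ends.

Final answer: 5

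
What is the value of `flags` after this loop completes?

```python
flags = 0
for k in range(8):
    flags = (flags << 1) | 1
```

Let's trace through this code step by step.

Initialize: flags = 0
Entering loop: for k in range(8):
After iteration 1: k = 0, flags = 1
After iteration 2: k = 1, flags = 3
After iteration 3: k = 2, flags = 7
After iteration 4: k = 3, flags = 15
After iteration 5: k = 4, flags = 31
After iteration 6: k = 5, flags = 63
After iteration 7: k = 6, flags = 127
After iteration 8: k = 7, flags = 255
Loop ends.

Final answer: 255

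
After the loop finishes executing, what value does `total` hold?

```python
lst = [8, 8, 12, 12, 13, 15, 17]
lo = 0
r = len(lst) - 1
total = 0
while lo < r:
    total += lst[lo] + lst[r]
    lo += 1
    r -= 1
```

Let's trace through this code step by step.

Initialize: lst = [8, 8, 12, 12, 13, 15, 17]
Initialize: lo = 0
Initialize: r = 6
Initialize: total = 0
Entering loop: while lo < r:
After iteration 1: lo = 1, r = 5, total = 25
After iteration 2: lo = 2, r = 4, total = 48
After iteration 3: lo = 3, r = 3, total = 73
Loop ends.

Final answer: 73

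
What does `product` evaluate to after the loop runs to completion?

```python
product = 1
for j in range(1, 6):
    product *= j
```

Let's trace through this code step by step.

Initialize: product = 1
Entering loop: for j in range(1, 6):
After iteration 1: j = 1, product = 1
After iteration 2: j = 2, product = 2
After iteration 3: j = 3, product = 6
After iteration 4: j = 4, product = 24
After iteration 5: j = 5, product = 120
Loop ends.

Final answer: 120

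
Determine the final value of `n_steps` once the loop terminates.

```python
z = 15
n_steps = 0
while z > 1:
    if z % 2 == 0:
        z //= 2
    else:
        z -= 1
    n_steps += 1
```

Let's trace through this code step by step.

Initialize: z = 15
Initialize: n_steps = 0
Entering loop: while z > 1:
After iteration 1: z = 14, n_steps = 1
After iteration 2: z = 7, n_steps = 2
After iteration 3: z = 6, n_steps = 3
After iteration 4: z = 3, n_steps = 4
After iteration 5: z = 2, n_steps = 5
After iteration 6: z = 1, n_steps = 6
Loop ends.

Final answer: 6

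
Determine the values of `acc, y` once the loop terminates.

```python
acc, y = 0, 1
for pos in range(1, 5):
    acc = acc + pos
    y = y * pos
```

Let's trace through this code step by step.

Initialize: acc = 0
Initialize: y = 1
Entering loop: for pos in range(1, 5):
After iteration 1: pos = 1, acc = 1, y = 1
After iteration 2: pos = 2, acc = 3, y = 2
After iteration 3: pos = 3, acc = 6, y = 6
After iteration 4: pos = 4, acc = 10, y = 24
Loop ends.

Final answer: 10, 24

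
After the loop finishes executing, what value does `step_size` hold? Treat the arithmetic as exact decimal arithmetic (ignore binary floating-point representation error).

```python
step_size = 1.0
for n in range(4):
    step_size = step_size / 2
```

Let's trace through this code step by step.

Initialize: step_size = 1.0
Entering loop: for n in range(4):
After iteration 1: n = 0, step_size = 0.5
After iteration 2: n = 1, step_size = 0.25
After iteration 3: n = 2, step_size = 0.125
After iteration 4: n = 3, step_size = 0.0625
Loop ends.

Final answer: 0.0625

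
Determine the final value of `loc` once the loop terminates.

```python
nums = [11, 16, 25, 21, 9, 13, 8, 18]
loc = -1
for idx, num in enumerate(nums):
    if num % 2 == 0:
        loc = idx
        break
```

Let's trace through this code step by step.

Initialize: nums = [11, 16, 25, 21, 9, 13, 8, 18]
Initialize: loc = -1
Entering loop: for idx, num in enumerate(nums):
After iteration 1: idx = 0, num = 11, loc = -1
After iteration 2: idx = 1, num = 16, loc = 1
Loop ends.

Final answer: 1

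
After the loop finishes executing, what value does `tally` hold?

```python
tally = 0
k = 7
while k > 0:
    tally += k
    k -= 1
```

Let's trace through this code step by step.

Initialize: tally = 0
Initialize: k = 7
Entering loop: while k > 0:
After iteration 1: tally = 7, k = 6
After iteration 2: tally = 13, k = 5
After iteration 3: tally = 18, k = 4
After iteration 4: tally = 22, k = 3
After iteration 5: tally = 25, k = 2
After iteration 6: tally = 27, k = 1
After iteration 7: tally = 28, k = 0
Loop ends.

Final answer: 28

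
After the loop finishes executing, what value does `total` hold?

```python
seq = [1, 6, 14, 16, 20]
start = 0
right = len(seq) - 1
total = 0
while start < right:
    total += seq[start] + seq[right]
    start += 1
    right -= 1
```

Let's trace through this code step by step.

Initialize: seq = [1, 6, 14, 16, 20]
Initialize: start = 0
Initialize: right = 4
Initialize: total = 0
Entering loop: while start < right:
After iteration 1: start = 1, right = 3, total = 21
After iteration 2: start = 2, right = 2, total = 43
Loop ends.

Final answer: 43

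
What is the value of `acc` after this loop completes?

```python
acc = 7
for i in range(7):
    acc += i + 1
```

Let's trace through this code step by step.

Initialize: acc = 7
Entering loop: for i in range(7):
After iteration 1: i = 0, acc = 8
After iteration 2: i = 1, acc = 10
After iteration 3: i = 2, acc = 13
After iteration 4: i = 3, acc = 17
After iteration 5: i = 4, acc = 22
After iteration 6: i = 5, acc = 28
After iteration 7: i = 6, acc = 35
Loop ends.

Final answer: 35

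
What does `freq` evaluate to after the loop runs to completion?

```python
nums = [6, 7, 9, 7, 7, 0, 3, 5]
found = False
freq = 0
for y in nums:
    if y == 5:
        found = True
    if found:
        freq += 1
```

Let's trace through this code step by step.

Initialize: nums = [6, 7, 9, 7, 7, 0, 3, 5]
Initialize: found = False
Initialize: freq = 0
Entering loop: for y in nums:
After iteration 1: y = 6, found = False, freq = 0
After iteration 2: y = 7, found = False, freq = 0
After iteration 3: y = 9, found = False, freq = 0
After iteration 4: y = 7, found = False, freq = 0
After iteration 5: y = 7, found = False, freq = 0
After iteration 6: y = 0, found = False, freq = 0
After iteration 7: y = 3, found = False, freq = 0
After iteration 8: y = 5, found = True, freq = 1
Loop ends.

Final answer: 1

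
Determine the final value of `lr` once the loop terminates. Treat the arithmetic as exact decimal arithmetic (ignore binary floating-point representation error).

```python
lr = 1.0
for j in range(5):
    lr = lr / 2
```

Let's trace through this code step by step.

Initialize: lr = 1.0
Entering loop: for j in range(5):
After iteration 1: j = 0, lr = 0.5
After iteration 2: j = 1, lr = 0.25
After iteration 3: j = 2, lr = 0.125
After iteration 4: j = 3, lr = 0.0625
After iteration 5: j = 4, lr = 0.03125
Loop ends.

Final answer: 0.03125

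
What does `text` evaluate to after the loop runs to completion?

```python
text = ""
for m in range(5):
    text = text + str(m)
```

Let's trace through this code step by step.

Initialize: text = ''
Entering loop: for m in range(5):
After iteration 1: m = 0, text = '0'
After iteration 2: m = 1, text = '01'
After iteration 3: m = 2, text = '012'
After iteration 4: m = 3, text = '0123'
After iteration 5: m = 4, text = '01234'
Loop ends.

Final answer: '01234'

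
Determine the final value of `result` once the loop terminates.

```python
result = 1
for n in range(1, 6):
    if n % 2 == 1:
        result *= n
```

Let's trace through this code step by step.

Initialize: result = 1
Entering loop: for n in range(1, 6):
After iteration 1: n = 1, result = 1
After iteration 2: n = 2, result = 1
After iteration 3: n = 3, result = 3
After iteration 4: n = 4, result = 3
After iteration 5: n = 5, result = 15
Loop ends.

Final answer: 15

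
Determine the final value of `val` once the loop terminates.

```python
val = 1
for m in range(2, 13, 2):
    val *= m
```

Let's trace through this code step by step.

Initialize: val = 1
Entering loop: for m in range(2, 13, 2):
After iteration 1: m = 2, val = 2
After iteration 2: m = 4, val = 8
After iteration 3: m = 6, val = 48
After iteration 4: m = 8, val = 384
After iteration 5: m = 10, val = 3840
After iteration 6: m = 12, val = 46080
Loop ends.

Final answer: 46080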